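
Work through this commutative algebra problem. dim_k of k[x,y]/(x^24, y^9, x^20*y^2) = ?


k[x,y]/I, I = (x^24, y^9, x^20*y^2)
Rect: 24x9=216. Corner: (24-20)x(9-2)=28.
dim = 216-28 = 188


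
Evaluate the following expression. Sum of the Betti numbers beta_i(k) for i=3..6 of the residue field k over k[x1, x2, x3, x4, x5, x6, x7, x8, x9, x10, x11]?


Koszul resolution: beta_i(k)=C(n,i), n=11
C(11,3)=165, C(11,4)=330, C(11,5)=462, C(11,6)=462
Sum=1419


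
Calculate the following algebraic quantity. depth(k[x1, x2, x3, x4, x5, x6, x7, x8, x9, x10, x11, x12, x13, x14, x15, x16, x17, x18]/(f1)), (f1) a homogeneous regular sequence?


depth(R)=18
depth(R/I)=18-1=17


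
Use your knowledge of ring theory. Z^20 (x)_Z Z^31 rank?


rank(M(x)N) = rank(M)*rank(N)
20*31 = 620


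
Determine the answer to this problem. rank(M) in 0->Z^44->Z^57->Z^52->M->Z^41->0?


Alt sum=0:
(-1)^0*44 + (-1)^1*57 + (-1)^2*52 + (-1)^3*? + (-1)^4*41=0
rank(M)=80


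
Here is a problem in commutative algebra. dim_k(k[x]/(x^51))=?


Basis: 1,x,...,x^50
dim=51


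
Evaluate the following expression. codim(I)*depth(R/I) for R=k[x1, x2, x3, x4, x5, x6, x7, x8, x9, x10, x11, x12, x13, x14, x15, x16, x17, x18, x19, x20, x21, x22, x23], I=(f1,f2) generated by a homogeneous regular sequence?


codim=2, depth=dim(R/I)=23-2=21
Product=2*21=42


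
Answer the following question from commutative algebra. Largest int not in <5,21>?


gcd(5,21)=1 => F=ab-a-b=5*21-5-21=105-26=79


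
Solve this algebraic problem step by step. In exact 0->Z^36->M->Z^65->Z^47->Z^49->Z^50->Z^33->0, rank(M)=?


Alt sum=0:
(-1)^0*36 + (-1)^1*? + (-1)^2*65 + (-1)^3*47 + (-1)^4*49 + (-1)^5*50 + (-1)^6*33=0
rank(M)=86


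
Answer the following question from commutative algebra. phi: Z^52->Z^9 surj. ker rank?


rank(ker) = 52-9 = 43


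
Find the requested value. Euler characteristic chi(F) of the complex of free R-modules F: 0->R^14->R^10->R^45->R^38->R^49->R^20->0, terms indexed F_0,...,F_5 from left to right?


chi = sum (-1)^i * rank:
(-1)^0*14=14
(-1)^1*10=-10
(-1)^2*45=45
(-1)^3*38=-38
(-1)^4*49=49
(-1)^5*20=-20
chi=40


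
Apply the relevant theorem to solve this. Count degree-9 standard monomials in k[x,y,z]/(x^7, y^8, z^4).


Need i<7, j<8, k<4 with i+j+k=9.
For each i, j ranges over max(0,9-i-3)..min(7,9-i):
  i=0: j in [6,7] -> 2
  i=1: j in [5,7] -> 3
  i=2: j in [4,7] -> 4
  i=3: j in [3,6] -> 4
  i=4: j in [2,5] -> 4
  i=5: j in [1,4] -> 4
  i=6: j in [0,3] -> 4
H(9) = 2+3+4+4+4+4+4 = 25


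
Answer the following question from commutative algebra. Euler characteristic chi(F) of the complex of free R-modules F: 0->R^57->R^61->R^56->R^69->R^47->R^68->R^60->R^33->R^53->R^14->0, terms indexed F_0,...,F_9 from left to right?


chi = sum (-1)^i * rank:
(-1)^0*57=57
(-1)^1*61=-61
(-1)^2*56=56
(-1)^3*69=-69
(-1)^4*47=47
(-1)^5*68=-68
(-1)^6*60=60
(-1)^7*33=-33
(-1)^8*53=53
(-1)^9*14=-14
chi=28


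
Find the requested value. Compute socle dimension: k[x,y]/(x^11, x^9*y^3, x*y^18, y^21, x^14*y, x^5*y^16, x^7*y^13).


Socle = ann(m) = span of standard monomials u with x*u, y*u in I (staircase corners).
Redundant generators: x^14*y
Minimal generators: x^11, x^9*y^3, x^7*y^13, x^5*y^16, x*y^18, y^21
Corners: y^20, x^4y^17, x^6y^15, x^8y^12, x^10y^2
Socle dim=5


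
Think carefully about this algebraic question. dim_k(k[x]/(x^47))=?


Basis: 1,x,...,x^46
dim=47


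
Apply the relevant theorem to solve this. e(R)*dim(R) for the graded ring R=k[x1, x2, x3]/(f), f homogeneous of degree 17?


e(R)=deg(f)=17, dim(R)=3-1=2
e*dim=17*2=34


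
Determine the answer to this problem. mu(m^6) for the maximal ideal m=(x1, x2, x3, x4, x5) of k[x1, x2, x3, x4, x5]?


Graded Nakayama: mu(m^d) = dim_k (m^d/m^(d+1)) = #degree-6 monomials in 5 vars
C(n+d-1,d)=C(10,6)=210


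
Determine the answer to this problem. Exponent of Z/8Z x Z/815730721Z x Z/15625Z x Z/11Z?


Exponent = lcm of the cyclic orders; pairwise coprime => product.
2^3*13^8*5^6*11^1=8*815730721*15625*11=1121629741375000


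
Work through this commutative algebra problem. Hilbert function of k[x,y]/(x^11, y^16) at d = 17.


k[x,y], I = (x^11, y^16), d = 17
Need i < 11 and d-i < 16.
Range: 2 <= i <= 10.
H(17) = 9


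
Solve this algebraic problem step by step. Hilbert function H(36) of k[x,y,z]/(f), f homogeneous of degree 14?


C(38,2)-C(24,2)=703-276=427


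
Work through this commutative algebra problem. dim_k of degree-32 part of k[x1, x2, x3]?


C(d+n-1,n-1)=C(34,2)=561


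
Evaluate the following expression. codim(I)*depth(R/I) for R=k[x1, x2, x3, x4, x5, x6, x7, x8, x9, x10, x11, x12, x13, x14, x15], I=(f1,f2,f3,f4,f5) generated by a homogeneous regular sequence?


codim=5, depth=dim(R/I)=15-5=10
Product=5*10=50


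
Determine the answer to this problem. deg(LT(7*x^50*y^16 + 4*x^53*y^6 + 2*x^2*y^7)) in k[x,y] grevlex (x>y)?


LT: 7*x^50*y^16
deg_x=50, deg_y=16
Total=50+16=66


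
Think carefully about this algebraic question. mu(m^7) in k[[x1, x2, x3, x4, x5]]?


C(n+d-1,d)=C(11,7)=330


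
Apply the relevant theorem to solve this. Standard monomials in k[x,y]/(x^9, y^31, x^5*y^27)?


k[x,y]/I, I = (x^9, y^31, x^5*y^27)
Rect: 9x31=279. Corner: (9-5)x(31-27)=16.
dim = 279-16 = 263


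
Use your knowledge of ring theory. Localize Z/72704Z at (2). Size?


2-primary part: 72704=2^10*71
Size=2^10=1024


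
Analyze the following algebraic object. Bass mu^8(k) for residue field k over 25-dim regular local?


C(n,i)=C(25,8)=1081575


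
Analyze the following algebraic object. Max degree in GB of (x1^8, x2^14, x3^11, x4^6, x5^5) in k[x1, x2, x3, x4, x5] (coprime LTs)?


Pure powers, coprime LTs => already GB.
Degrees: 8, 14, 11, 6, 5
Max=14


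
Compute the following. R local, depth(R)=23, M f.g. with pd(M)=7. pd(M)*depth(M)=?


pd+depth=23
depth=23-7=16
pd*depth=7*16=112


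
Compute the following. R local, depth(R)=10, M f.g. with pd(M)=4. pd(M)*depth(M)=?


pd+depth=10
depth=10-4=6
pd*depth=4*6=24


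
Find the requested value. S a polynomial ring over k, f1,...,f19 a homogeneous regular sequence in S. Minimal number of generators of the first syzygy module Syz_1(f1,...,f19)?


Regular sequence => Koszul complex is the minimal free resolution.
Syz_1 minimally generated by Koszul relations f_i*e_j - f_j*e_i (i<j): mu(Syz_1) = beta_2 = C(m,2) = m(m-1)/2
m=19
19*18/2 = 171


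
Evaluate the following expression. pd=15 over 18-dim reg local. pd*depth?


pd+depth=18
depth=18-15=3
pd*depth=15*3=45


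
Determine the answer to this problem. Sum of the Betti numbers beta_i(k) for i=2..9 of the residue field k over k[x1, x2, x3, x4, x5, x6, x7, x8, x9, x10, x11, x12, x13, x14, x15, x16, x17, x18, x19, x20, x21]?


Koszul resolution: beta_i(k)=C(n,i), n=21
C(21,2)=210, C(21,3)=1330, C(21,4)=5985, C(21,5)=20349, C(21,6)=54264, C(21,7)=116280, C(21,8)=203490, C(21,9)=293930
Sum=695838


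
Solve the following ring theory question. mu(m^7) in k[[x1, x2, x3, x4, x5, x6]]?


C(n+d-1,d)=C(12,7)=792


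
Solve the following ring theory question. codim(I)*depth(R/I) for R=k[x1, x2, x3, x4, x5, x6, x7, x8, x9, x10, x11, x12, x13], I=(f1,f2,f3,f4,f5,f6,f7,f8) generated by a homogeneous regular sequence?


codim=8, depth=dim(R/I)=13-8=5
Product=8*5=40


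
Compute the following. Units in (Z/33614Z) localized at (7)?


Local ring = Z/16807Z.
phi(16807) = 7^4*(7-1) = 14406


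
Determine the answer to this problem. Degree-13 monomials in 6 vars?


C(d+n-1,n-1)=C(18,5)=8568


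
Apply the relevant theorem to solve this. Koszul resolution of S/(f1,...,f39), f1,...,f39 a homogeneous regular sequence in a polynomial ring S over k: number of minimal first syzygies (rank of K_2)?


Regular sequence => Koszul complex is the minimal free resolution.
Syz_1 minimally generated by Koszul relations f_i*e_j - f_j*e_i (i<j): mu(Syz_1) = beta_2 = C(m,2) = m(m-1)/2
m=39
39*38/2 = 741


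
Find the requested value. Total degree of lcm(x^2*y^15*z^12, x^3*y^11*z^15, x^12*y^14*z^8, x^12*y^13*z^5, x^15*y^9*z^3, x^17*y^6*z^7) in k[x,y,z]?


lcm = componentwise max:
x: max(2,3,12,12,15,17)=17
y: max(15,11,14,13,9,6)=15
z: max(12,15,8,5,3,7)=15
Total=17+15+15=47


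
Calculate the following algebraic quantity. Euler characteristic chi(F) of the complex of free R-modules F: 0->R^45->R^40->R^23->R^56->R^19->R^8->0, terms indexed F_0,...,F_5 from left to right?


chi = sum (-1)^i * rank:
(-1)^0*45=45
(-1)^1*40=-40
(-1)^2*23=23
(-1)^3*56=-56
(-1)^4*19=19
(-1)^5*8=-8
chi=-17


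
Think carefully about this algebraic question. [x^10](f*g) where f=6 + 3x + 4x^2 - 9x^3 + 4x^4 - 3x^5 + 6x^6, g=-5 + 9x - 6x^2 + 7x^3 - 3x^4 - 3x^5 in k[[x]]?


[x^10] = sum a_i*b_j, i+j=10
  -3*-3=9
  6*-3=-18
Sum=-9


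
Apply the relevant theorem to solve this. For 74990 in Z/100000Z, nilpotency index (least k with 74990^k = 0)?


74990^k mod 100000:
k=1: 74990
k=2: 100
k=3: 99000
k=4: 10000
k=5: 0
First zero at k = 5


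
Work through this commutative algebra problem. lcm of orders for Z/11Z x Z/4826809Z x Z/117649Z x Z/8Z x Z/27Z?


Exponent = lcm of the cyclic orders; pairwise coprime => product.
11^1*13^6*7^6*2^3*3^3=11*4826809*117649*8*27=1349257342849416


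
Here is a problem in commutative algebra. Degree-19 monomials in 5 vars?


C(d+n-1,n-1)=C(23,4)=8855


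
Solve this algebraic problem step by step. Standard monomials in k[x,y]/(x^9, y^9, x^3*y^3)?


k[x,y]/I, I = (x^9, y^9, x^3*y^3)
Rect: 9x9=81. Corner: (9-3)x(9-3)=36.
dim = 81-36 = 45


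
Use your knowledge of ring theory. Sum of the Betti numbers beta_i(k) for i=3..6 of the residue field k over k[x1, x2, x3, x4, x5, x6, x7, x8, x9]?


Koszul resolution: beta_i(k)=C(n,i), n=9
C(9,3)=84, C(9,4)=126, C(9,5)=126, C(9,6)=84
Sum=420


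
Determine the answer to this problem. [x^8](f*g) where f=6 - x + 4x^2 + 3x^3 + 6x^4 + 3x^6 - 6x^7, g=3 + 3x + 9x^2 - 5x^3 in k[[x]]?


[x^8] = sum a_i*b_j, i+j=8
  3*9=27
  -6*3=-18
Sum=9


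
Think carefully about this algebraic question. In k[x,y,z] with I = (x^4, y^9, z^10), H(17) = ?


Need i<4, j<9, k<10 with i+j+k=17.
For each i, j ranges over max(0,17-i-9)..min(8,17-i):
  i=0: j in [8,8] -> 1
  i=1: j in [7,8] -> 2
  i=2: j in [6,8] -> 3
  i=3: j in [5,8] -> 4
H(17) = 1+2+3+4 = 10


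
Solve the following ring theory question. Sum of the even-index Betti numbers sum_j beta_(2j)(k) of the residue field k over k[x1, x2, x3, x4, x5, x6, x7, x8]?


Koszul resolution: beta_i(k)=C(n,i), n=8
sum_even C(8,i) = 2^(n-1) = 2^7 = 128


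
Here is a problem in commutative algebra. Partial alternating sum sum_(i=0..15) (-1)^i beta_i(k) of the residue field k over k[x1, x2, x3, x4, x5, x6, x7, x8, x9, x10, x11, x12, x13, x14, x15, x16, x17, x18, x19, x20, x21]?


Koszul resolution: beta_i(k)=C(n,i), n=21
sum_(i=0..p) (-1)^i C(n,i) = (-1)^p C(n-1,p)
(-1)^15*C(20,15) = (-1)^15*15504 = -15504


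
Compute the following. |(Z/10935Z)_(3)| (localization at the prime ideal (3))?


3-primary part: 10935=3^7*5
Size=3^7=2187


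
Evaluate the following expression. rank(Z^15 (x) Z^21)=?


rank(M(x)N) = rank(M)*rank(N)
15*21 = 315


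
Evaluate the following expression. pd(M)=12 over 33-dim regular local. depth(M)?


pd+depth=depth(R)=33
depth=33-12=21


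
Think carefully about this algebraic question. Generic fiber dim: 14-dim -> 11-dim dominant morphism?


dim(fiber)=dim(X)-dim(Y)=14-11=3


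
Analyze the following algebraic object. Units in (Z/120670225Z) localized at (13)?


Local ring = Z/4826809Z.
phi(4826809) = 13^5*(13-1) = 4455516


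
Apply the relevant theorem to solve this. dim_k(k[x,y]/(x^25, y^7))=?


Basis: x^i*y^j, i<25, j<7
25*7=175


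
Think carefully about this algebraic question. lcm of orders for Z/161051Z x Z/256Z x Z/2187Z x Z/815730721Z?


Exponent = lcm of the cyclic orders; pairwise coprime => product.
11^5*2^8*3^7*13^8=161051*256*2187*815730721=73552763170963245312


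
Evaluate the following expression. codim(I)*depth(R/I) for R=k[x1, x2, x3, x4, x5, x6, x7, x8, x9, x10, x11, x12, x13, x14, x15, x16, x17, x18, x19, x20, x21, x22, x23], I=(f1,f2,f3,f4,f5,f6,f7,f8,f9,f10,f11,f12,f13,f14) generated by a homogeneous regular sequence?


codim=14, depth=dim(R/I)=23-14=9
Product=14*9=126


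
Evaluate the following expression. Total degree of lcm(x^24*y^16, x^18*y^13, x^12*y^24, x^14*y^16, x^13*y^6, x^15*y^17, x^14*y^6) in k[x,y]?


lcm = componentwise max:
x: max(24,18,12,14,13,15,14)=24
y: max(16,13,24,16,6,17,6)=24
Total=24+24=48


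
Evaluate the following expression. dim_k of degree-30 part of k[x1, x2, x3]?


C(d+n-1,n-1)=C(32,2)=496


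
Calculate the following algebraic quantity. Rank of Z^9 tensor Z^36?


rank(M(x)N) = rank(M)*rank(N)
9*36 = 324


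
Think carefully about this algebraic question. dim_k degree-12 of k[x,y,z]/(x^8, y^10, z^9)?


Need i<8, j<10, k<9 with i+j+k=12.
For each i, j ranges over max(0,12-i-8)..min(9,12-i):
  i=0: j in [4,9] -> 6
  i=1: j in [3,9] -> 7
  i=2: j in [2,9] -> 8
  i=3: j in [1,9] -> 9
  i=4: j in [0,8] -> 9
  i=5: j in [0,7] -> 8
  i=6: j in [0,6] -> 7
  i=7: j in [0,5] -> 6
H(12) = 6+7+8+9+9+8+7+6 = 60


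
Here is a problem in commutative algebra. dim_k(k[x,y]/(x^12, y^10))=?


Basis: x^i*y^j, i<12, j<10
12*10=120


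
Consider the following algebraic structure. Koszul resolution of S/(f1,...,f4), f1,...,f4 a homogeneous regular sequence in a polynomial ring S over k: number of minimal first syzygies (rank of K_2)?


Regular sequence => Koszul complex is the minimal free resolution.
Syz_1 minimally generated by Koszul relations f_i*e_j - f_j*e_i (i<j): mu(Syz_1) = beta_2 = C(m,2) = m(m-1)/2
m=4
4*3/2 = 6


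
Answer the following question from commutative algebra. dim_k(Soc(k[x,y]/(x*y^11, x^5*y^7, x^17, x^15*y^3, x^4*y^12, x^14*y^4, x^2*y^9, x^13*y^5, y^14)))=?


Socle = ann(m) = span of standard monomials u with x*u, y*u in I (staircase corners).
Redundant generators: x^4*y^12
Minimal generators: x^17, x^15*y^3, x^14*y^4, x^13*y^5, x^5*y^7, x^2*y^9, x*y^11, y^14
Corners: y^13, xy^10, x^4y^8, x^12y^6, x^13y^4, x^14y^3, x^16y^2
Socle dim=7


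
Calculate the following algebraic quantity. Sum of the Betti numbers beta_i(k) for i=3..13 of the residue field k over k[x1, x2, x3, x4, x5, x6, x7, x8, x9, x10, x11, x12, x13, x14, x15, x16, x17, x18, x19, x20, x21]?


Koszul resolution: beta_i(k)=C(n,i), n=21
C(21,3)=1330, C(21,4)=5985, C(21,5)=20349, C(21,6)=54264, C(21,7)=116280, C(21,8)=203490, C(21,9)=293930, C(21,10)=352716, C(21,11)=352716, C(21,12)=293930, C(21,13)=203490
Sum=1898480


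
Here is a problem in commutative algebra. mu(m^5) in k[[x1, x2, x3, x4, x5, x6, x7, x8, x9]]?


C(n+d-1,d)=C(13,5)=1287


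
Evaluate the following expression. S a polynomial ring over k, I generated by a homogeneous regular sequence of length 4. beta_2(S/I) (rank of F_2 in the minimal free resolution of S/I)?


Regular sequence => Koszul complex is the minimal free resolution.
Syz_1 minimally generated by Koszul relations f_i*e_j - f_j*e_i (i<j): mu(Syz_1) = beta_2 = C(m,2) = m(m-1)/2
m=4
4*3/2 = 6


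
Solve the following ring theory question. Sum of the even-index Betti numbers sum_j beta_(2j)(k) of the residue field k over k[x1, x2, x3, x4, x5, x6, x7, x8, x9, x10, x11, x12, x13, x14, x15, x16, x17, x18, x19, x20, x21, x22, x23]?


Koszul resolution: beta_i(k)=C(n,i), n=23
sum_even C(23,i) = 2^(n-1) = 2^22 = 4194304


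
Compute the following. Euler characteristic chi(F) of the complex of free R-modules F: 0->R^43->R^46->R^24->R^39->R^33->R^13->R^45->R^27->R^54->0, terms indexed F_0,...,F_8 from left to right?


chi = sum (-1)^i * rank:
(-1)^0*43=43
(-1)^1*46=-46
(-1)^2*24=24
(-1)^3*39=-39
(-1)^4*33=33
(-1)^5*13=-13
(-1)^6*45=45
(-1)^7*27=-27
(-1)^8*54=54
chi=74


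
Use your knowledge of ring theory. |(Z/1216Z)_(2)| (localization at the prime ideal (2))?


2-primary part: 1216=2^6*19
Size=2^6=64


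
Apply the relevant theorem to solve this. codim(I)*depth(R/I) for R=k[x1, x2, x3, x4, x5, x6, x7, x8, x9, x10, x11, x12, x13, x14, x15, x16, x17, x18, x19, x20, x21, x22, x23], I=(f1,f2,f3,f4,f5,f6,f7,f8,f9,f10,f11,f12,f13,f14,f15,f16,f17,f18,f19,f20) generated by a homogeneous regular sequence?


codim=20, depth=dim(R/I)=23-20=3
Product=20*3=60


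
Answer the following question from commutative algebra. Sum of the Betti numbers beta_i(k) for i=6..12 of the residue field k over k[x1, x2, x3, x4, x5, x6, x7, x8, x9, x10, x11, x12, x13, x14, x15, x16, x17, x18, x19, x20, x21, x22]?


Koszul resolution: beta_i(k)=C(n,i), n=22
C(22,6)=74613, C(22,7)=170544, C(22,8)=319770, C(22,9)=497420, C(22,10)=646646, C(22,11)=705432, C(22,12)=646646
Sum=3061071


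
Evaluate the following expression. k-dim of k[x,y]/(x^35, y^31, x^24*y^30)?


k[x,y]/I, I = (x^35, y^31, x^24*y^30)
Rect: 35x31=1085. Corner: (35-24)x(31-30)=11.
dim = 1085-11 = 1074


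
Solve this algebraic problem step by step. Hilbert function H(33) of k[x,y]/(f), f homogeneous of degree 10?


H(t)=d for t>=d-1.
d=10, t=33
H(33)=10


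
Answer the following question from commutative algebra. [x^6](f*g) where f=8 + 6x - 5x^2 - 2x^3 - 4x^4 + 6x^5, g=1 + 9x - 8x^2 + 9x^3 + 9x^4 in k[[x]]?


[x^6] = sum a_i*b_j, i+j=6
  -5*9=-45
  -2*9=-18
  -4*-8=32
  6*9=54
Sum=23


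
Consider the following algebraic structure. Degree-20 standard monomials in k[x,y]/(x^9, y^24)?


k[x,y], I = (x^9, y^24), d = 20
Need i < 9 and d-i < 24.
Range: 0 <= i <= 8.
H(20) = 9


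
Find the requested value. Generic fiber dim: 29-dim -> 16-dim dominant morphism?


dim(fiber)=dim(X)-dim(Y)=29-16=13


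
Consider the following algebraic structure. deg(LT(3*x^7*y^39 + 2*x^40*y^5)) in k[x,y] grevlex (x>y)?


LT: 3*x^7*y^39
deg_x=7, deg_y=39
Total=7+39=46


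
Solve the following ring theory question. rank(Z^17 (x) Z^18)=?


rank(M(x)N) = rank(M)*rank(N)
17*18 = 306


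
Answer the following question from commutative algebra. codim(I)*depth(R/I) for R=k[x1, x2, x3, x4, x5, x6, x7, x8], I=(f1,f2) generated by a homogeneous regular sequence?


codim=2, depth=dim(R/I)=8-2=6
Product=2*6=12


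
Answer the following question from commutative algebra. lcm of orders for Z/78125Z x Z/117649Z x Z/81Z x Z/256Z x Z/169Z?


Exponent = lcm of the cyclic orders; pairwise coprime => product.
5^7*7^6*3^4*2^8*13^2=78125*117649*81*256*169=32209943220000000


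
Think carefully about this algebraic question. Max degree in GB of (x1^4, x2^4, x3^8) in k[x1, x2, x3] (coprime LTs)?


Pure powers, coprime LTs => already GB.
Degrees: 4, 4, 8
Max=8


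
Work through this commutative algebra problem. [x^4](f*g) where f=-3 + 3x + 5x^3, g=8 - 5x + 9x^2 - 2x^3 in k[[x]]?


[x^4] = sum a_i*b_j, i+j=4
  3*-2=-6
  5*-5=-25
Sum=-31


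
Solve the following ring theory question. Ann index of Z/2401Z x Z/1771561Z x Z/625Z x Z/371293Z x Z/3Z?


Exponent = lcm of the cyclic orders; pairwise coprime => product.
7^4*11^6*5^4*13^5*3^1=2401*1771561*625*371293*3=2961190208050449375


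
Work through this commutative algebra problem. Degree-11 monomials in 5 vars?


C(d+n-1,n-1)=C(15,4)=1365


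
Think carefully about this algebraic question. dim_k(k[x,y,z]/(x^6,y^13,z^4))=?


Basis: x^iy^jz^k, i<6,j<13,k<4
6*13*4=312


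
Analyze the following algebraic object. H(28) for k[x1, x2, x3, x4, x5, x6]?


C(d+n-1,n-1)=C(33,5)=237336


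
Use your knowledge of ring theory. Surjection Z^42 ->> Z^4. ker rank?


rank(ker) = 42-4 = 38


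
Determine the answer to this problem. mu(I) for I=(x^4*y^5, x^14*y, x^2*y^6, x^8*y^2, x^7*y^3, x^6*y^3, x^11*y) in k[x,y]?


Remove redundant (divisible by others).
x^14*y redundant.
x^7*y^3 redundant.
Min: x^11*y, x^8*y^2, x^6*y^3, x^4*y^5, x^2*y^6
Count=5


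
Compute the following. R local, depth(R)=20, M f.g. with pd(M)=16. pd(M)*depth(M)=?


pd+depth=20
depth=20-16=4
pd*depth=16*4=64


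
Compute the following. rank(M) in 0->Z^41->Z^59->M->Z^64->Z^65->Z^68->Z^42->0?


Alt sum=0:
(-1)^0*41 + (-1)^1*59 + (-1)^2*? + (-1)^3*64 + (-1)^4*65 + (-1)^5*68 + (-1)^6*42=0
rank(M)=43


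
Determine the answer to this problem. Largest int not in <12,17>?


gcd(12,17)=1 => F=ab-a-b=12*17-12-17=204-29=175


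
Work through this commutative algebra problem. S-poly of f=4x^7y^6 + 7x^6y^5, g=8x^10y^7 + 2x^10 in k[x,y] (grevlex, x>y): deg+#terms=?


LT(f)=4x^7y^6, LT(g)=8x^10y^7
lcm(LM)=x^10y^7
S(f,g) (scaled by 32 to clear denominators) = 8x^3y*f - 4*g = 56x^9y^6 - 8x^10
2 terms, deg 15.
15+2=17


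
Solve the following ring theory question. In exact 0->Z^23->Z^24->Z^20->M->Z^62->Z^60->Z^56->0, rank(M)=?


Alt sum=0:
(-1)^0*23 + (-1)^1*24 + (-1)^2*20 + (-1)^3*? + (-1)^4*62 + (-1)^5*60 + (-1)^6*56=0
rank(M)=77


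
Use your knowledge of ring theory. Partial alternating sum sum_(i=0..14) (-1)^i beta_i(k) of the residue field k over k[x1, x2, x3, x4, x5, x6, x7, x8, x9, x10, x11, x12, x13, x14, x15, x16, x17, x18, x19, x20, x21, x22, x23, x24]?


Koszul resolution: beta_i(k)=C(n,i), n=24
sum_(i=0..p) (-1)^i C(n,i) = (-1)^p C(n-1,p)
(-1)^14*C(23,14) = (-1)^14*817190 = 817190


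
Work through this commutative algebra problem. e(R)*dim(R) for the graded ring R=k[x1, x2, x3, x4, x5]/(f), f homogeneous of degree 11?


e(R)=deg(f)=11, dim(R)=5-1=4
e*dim=11*4=44


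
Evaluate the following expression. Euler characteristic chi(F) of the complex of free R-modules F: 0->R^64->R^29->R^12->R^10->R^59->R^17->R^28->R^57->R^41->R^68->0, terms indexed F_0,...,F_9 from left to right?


chi = sum (-1)^i * rank:
(-1)^0*64=64
(-1)^1*29=-29
(-1)^2*12=12
(-1)^3*10=-10
(-1)^4*59=59
(-1)^5*17=-17
(-1)^6*28=28
(-1)^7*57=-57
(-1)^8*41=41
(-1)^9*68=-68
chi=23


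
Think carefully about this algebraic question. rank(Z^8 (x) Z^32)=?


rank(M(x)N) = rank(M)*rank(N)
8*32 = 256


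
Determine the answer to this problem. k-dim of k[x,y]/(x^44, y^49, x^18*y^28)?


k[x,y]/I, I = (x^44, y^49, x^18*y^28)
Rect: 44x49=2156. Corner: (44-18)x(49-28)=546.
dim = 2156-546 = 1610


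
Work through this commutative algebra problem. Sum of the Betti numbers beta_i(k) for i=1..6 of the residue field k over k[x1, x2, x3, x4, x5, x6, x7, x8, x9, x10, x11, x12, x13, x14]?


Koszul resolution: beta_i(k)=C(n,i), n=14
C(14,1)=14, C(14,2)=91, C(14,3)=364, C(14,4)=1001, C(14,5)=2002, C(14,6)=3003
Sum=6475


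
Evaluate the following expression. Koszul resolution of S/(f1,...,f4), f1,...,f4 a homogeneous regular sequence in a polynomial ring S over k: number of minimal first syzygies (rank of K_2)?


Regular sequence => Koszul complex is the minimal free resolution.
Syz_1 minimally generated by Koszul relations f_i*e_j - f_j*e_i (i<j): mu(Syz_1) = beta_2 = C(m,2) = m(m-1)/2
m=4
4*3/2 = 6


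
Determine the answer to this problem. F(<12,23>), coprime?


gcd(12,23)=1 => F=ab-a-b=12*23-12-23=276-35=241


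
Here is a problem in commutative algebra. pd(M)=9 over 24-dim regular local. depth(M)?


pd+depth=depth(R)=24
depth=24-9=15


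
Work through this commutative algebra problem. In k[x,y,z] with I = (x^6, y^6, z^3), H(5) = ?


Need i<6, j<6, k<3 with i+j+k=5.
For each i, j ranges over max(0,5-i-2)..min(5,5-i):
  i=0: j in [3,5] -> 3
  i=1: j in [2,4] -> 3
  i=2: j in [1,3] -> 3
  i=3: j in [0,2] -> 3
  i=4: j in [0,1] -> 2
  i=5: j in [0,0] -> 1
H(5) = 3+3+3+3+2+1 = 15


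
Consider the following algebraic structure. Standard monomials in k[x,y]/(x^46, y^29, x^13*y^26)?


k[x,y]/I, I = (x^46, y^29, x^13*y^26)
Rect: 46x29=1334. Corner: (46-13)x(29-26)=99.
dim = 1334-99 = 1235


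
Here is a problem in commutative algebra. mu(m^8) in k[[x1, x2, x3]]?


C(n+d-1,d)=C(10,8)=45


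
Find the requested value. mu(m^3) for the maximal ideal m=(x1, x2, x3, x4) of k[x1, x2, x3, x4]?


Graded Nakayama: mu(m^d) = dim_k (m^d/m^(d+1)) = #degree-3 monomials in 4 vars
C(n+d-1,d)=C(6,3)=20


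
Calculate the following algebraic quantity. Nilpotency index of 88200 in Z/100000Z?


88200^k mod 100000:
k=1: 88200
k=2: 40000
k=3: 0
First zero at k = 3


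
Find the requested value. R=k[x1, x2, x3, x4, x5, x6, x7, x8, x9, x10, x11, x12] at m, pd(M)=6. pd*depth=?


pd+depth=12
depth=12-6=6
pd*depth=6*6=36


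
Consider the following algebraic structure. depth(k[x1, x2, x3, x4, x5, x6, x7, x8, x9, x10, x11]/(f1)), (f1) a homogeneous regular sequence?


depth(R)=11
depth(R/I)=11-1=10


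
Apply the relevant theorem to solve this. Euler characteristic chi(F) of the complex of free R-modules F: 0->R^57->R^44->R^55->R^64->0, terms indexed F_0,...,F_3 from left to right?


chi = sum (-1)^i * rank:
(-1)^0*57=57
(-1)^1*44=-44
(-1)^2*55=55
(-1)^3*64=-64
chi=4


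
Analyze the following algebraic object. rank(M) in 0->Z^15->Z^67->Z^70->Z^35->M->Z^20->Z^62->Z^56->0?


Alt sum=0:
(-1)^0*15 + (-1)^1*67 + (-1)^2*70 + (-1)^3*35 + (-1)^4*? + (-1)^5*20 + (-1)^6*62 + (-1)^7*56=0
rank(M)=31


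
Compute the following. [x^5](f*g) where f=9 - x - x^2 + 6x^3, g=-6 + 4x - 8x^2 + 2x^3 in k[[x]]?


[x^5] = sum a_i*b_j, i+j=5
  -1*2=-2
  6*-8=-48
Sum=-50


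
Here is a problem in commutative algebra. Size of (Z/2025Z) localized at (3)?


3-primary part: 2025=3^4*25
Size=3^4=81


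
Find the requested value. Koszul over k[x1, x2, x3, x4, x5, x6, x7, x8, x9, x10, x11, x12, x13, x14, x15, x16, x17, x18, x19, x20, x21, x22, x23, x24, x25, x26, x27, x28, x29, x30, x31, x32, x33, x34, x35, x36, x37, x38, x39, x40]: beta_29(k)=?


C(n,i)=C(40,29)=2311801440


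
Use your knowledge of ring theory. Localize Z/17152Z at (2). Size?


2-primary part: 17152=2^8*67
Size=2^8=256


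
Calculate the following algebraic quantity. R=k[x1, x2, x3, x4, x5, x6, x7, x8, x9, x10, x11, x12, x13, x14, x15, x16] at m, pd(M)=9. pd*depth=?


pd+depth=16
depth=16-9=7
pd*depth=9*7=63


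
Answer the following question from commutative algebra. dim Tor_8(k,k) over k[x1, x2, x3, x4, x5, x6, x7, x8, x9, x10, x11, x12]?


Koszul: C(n,i)=C(12,8)=495


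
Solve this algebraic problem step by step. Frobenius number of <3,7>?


gcd(3,7)=1 => F=ab-a-b=3*7-3-7=21-10=11


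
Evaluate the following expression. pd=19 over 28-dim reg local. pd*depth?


pd+depth=28
depth=28-19=9
pd*depth=19*9=171


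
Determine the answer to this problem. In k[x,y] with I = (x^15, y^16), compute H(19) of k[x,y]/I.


k[x,y], I = (x^15, y^16), d = 19
Need i < 15 and d-i < 16.
Range: 4 <= i <= 14.
H(19) = 11


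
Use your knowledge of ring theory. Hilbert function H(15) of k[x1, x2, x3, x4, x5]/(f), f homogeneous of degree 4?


C(19,4)-C(15,4)=3876-1365=2511


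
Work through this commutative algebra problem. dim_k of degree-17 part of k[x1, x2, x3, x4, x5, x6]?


C(d+n-1,n-1)=C(22,5)=26334


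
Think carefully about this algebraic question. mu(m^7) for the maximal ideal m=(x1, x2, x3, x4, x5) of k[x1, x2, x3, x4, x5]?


Graded Nakayama: mu(m^d) = dim_k (m^d/m^(d+1)) = #degree-7 monomials in 5 vars
C(n+d-1,d)=C(11,7)=330


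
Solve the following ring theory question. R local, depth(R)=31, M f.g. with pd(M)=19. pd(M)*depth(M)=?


pd+depth=31
depth=31-19=12
pd*depth=19*12=228


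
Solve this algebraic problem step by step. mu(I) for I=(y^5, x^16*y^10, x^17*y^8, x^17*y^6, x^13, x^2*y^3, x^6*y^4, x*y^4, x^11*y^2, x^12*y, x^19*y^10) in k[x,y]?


Remove redundant (divisible by others).
x^17*y^8 redundant.
x^17*y^6 redundant.
x^16*y^10 redundant.
x^6*y^4 redundant.
x^19*y^10 redundant.
Min: x^13, x^12*y, x^11*y^2, x^2*y^3, x*y^4, y^5
Count=6


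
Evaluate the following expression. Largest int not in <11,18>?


gcd(11,18)=1 => F=ab-a-b=11*18-11-18=198-29=169


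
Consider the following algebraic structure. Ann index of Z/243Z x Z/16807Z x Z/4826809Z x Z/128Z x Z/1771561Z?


Exponent = lcm of the cyclic orders; pairwise coprime => product.
3^5*7^5*13^6*2^7*11^6=243*16807*4826809*128*1771561=4470155883220963807872


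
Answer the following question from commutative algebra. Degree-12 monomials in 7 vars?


C(d+n-1,n-1)=C(18,6)=18564


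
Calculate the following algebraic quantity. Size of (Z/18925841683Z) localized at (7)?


7-primary part: 18925841683=7^10*67
Size=7^10=282475249


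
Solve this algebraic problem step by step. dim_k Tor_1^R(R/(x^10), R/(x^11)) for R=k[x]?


Tor_1(R/I,R/J)=(I cap J)/IJ=(x^11)/(x^21)
dim=21-11=min(10,11)=10


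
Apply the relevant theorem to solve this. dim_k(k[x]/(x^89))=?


Basis: 1,x,...,x^88
dim=89


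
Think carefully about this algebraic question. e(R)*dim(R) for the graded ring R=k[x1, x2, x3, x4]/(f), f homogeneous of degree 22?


e(R)=deg(f)=22, dim(R)=4-1=3
e*dim=22*3=66


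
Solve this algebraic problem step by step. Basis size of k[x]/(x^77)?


Basis: 1,x,...,x^76
dim=77


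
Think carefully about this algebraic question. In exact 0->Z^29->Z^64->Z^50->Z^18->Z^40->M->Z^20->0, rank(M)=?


Alt sum=0:
(-1)^0*29 + (-1)^1*64 + (-1)^2*50 + (-1)^3*18 + (-1)^4*40 + (-1)^5*? + (-1)^6*20=0
rank(M)=57


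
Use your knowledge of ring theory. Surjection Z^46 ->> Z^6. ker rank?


rank(ker) = 46-6 = 40


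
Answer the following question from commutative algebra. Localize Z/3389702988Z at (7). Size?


7-primary part: 3389702988=7^10*12
Size=7^10=282475249


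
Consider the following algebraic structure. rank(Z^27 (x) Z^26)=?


rank(M(x)N) = rank(M)*rank(N)
27*26 = 702


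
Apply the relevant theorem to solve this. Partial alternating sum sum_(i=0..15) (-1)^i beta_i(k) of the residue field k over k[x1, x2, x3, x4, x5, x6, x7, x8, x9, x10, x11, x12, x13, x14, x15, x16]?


Koszul resolution: beta_i(k)=C(n,i), n=16
sum_(i=0..p) (-1)^i C(n,i) = (-1)^p C(n-1,p)
(-1)^15*C(15,15) = (-1)^15*1 = -1


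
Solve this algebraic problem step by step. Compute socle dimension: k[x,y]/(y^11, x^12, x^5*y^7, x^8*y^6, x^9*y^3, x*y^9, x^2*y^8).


Socle = ann(m) = span of standard monomials u with x*u, y*u in I (staircase corners).
Minimal generators: x^12, x^9*y^3, x^8*y^6, x^5*y^7, x^2*y^8, x*y^9, y^11
Corners: y^10, xy^8, x^4y^7, x^7y^6, x^8y^5, x^11y^2
Socle dim=6


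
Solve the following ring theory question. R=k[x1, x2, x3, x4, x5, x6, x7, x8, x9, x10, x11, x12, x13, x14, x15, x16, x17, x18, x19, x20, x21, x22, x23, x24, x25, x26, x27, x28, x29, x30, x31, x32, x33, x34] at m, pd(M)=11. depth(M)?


pd+depth=depth(R)=34
depth=34-11=23


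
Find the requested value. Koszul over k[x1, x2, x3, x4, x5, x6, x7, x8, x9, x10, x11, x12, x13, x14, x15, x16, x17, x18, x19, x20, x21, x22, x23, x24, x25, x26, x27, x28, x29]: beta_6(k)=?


C(n,i)=C(29,6)=475020


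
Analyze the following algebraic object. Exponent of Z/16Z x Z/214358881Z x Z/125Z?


Exponent = lcm of the cyclic orders; pairwise coprime => product.
2^4*11^8*5^3=16*214358881*125=428717762000


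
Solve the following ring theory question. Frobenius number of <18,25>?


gcd(18,25)=1 => F=ab-a-b=18*25-18-25=450-43=407


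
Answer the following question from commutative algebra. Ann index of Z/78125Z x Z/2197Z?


Exponent = lcm of the cyclic orders; pairwise coprime => product.
5^7*13^3=78125*2197=171640625


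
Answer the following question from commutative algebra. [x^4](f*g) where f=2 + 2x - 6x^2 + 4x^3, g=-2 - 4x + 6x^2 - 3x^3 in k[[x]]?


[x^4] = sum a_i*b_j, i+j=4
  2*-3=-6
  -6*6=-36
  4*-4=-16
Sum=-58


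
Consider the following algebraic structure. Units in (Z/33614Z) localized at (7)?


Local ring = Z/16807Z.
phi(16807) = 7^4*(7-1) = 14406


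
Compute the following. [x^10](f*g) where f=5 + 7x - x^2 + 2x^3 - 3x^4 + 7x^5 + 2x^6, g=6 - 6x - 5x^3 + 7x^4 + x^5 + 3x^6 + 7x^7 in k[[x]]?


[x^10] = sum a_i*b_j, i+j=10
  2*7=14
  -3*3=-9
  7*1=7
  2*7=14
Sum=26


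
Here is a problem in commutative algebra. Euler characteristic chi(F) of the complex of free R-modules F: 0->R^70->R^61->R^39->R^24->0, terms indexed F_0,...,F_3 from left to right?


chi = sum (-1)^i * rank:
(-1)^0*70=70
(-1)^1*61=-61
(-1)^2*39=39
(-1)^3*24=-24
chi=24


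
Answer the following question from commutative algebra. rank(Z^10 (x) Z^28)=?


rank(M(x)N) = rank(M)*rank(N)
10*28 = 280


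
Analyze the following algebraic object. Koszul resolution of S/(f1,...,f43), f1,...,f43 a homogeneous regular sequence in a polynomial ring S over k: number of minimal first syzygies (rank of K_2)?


Regular sequence => Koszul complex is the minimal free resolution.
Syz_1 minimally generated by Koszul relations f_i*e_j - f_j*e_i (i<j): mu(Syz_1) = beta_2 = C(m,2) = m(m-1)/2
m=43
43*42/2 = 903


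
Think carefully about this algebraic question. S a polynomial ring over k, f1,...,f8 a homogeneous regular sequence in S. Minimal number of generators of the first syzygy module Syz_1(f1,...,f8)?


Regular sequence => Koszul complex is the minimal free resolution.
Syz_1 minimally generated by Koszul relations f_i*e_j - f_j*e_i (i<j): mu(Syz_1) = beta_2 = C(m,2) = m(m-1)/2
m=8
8*7/2 = 28


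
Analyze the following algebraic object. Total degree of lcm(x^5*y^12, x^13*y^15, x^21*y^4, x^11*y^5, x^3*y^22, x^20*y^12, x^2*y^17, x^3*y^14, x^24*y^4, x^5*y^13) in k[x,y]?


lcm = componentwise max:
x: max(5,13,21,11,3,20,2,3,24,5)=24
y: max(12,15,4,5,22,12,17,14,4,13)=22
Total=24+22=46


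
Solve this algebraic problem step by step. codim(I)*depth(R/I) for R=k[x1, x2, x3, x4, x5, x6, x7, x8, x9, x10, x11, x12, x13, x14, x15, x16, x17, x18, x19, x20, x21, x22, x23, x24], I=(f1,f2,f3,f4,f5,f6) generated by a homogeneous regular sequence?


codim=6, depth=dim(R/I)=24-6=18
Product=6*18=108


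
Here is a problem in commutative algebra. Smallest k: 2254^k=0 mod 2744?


2254^k mod 2744:
k=1: 2254
k=2: 1372
k=3: 0
First zero at k = 3


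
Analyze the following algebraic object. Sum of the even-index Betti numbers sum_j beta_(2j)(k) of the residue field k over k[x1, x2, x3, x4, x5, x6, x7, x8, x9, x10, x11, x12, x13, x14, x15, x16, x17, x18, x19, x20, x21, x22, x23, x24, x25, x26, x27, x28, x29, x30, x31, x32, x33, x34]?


Koszul resolution: beta_i(k)=C(n,i), n=34
sum_even C(34,i) = 2^(n-1) = 2^33 = 8589934592


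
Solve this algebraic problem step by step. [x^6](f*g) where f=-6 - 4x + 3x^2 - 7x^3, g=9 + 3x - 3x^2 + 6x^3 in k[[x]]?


[x^6] = sum a_i*b_j, i+j=6
  -7*6=-42
Sum=-42


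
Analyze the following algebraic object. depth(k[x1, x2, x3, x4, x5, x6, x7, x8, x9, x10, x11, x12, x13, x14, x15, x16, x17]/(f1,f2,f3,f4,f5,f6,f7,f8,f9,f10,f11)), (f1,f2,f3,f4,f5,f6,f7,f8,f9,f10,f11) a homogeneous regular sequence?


depth(R)=17
depth(R/I)=17-11=6


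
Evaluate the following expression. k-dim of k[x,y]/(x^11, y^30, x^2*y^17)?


k[x,y]/I, I = (x^11, y^30, x^2*y^17)
Rect: 11x30=330. Corner: (11-2)x(30-17)=117.
dim = 330-117 = 213


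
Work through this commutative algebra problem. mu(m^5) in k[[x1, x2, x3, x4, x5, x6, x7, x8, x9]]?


C(n+d-1,d)=C(13,5)=1287


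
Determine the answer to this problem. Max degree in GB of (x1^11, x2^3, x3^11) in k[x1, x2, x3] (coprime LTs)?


Pure powers, coprime LTs => already GB.
Degrees: 11, 3, 11
Max=11


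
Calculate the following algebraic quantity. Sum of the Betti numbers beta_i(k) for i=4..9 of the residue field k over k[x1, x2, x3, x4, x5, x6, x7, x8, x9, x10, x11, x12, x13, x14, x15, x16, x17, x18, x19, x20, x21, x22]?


Koszul resolution: beta_i(k)=C(n,i), n=22
C(22,4)=7315, C(22,5)=26334, C(22,6)=74613, C(22,7)=170544, C(22,8)=319770, C(22,9)=497420
Sum=1095996


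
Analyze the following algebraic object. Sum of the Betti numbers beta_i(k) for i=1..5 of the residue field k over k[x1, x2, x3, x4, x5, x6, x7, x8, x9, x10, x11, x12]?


Koszul resolution: beta_i(k)=C(n,i), n=12
C(12,1)=12, C(12,2)=66, C(12,3)=220, C(12,4)=495, C(12,5)=792
Sum=1585


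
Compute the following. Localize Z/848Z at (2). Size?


2-primary part: 848=2^4*53
Size=2^4=16


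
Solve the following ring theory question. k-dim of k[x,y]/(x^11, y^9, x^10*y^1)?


k[x,y]/I, I = (x^11, y^9, x^10*y^1)
Rect: 11x9=99. Corner: (11-10)x(9-1)=8.
dim = 99-8 = 91


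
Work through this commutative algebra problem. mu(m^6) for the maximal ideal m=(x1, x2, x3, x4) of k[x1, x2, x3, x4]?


Graded Nakayama: mu(m^d) = dim_k (m^d/m^(d+1)) = #degree-6 monomials in 4 vars
C(n+d-1,d)=C(9,6)=84


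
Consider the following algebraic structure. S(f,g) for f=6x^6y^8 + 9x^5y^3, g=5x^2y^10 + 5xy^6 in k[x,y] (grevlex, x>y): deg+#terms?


LT(f)=6x^6y^8, LT(g)=5x^2y^10
lcm(LM)=x^6y^10
S(f,g) (scaled by 30 to clear denominators) = 5y^2*f - 6x^4*g = -30x^5y^6 + 45x^5y^5
2 terms, deg 11.
11+2=13


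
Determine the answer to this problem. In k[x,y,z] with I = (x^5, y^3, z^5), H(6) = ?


Need i<5, j<3, k<5 with i+j+k=6.
For each i, j ranges over max(0,6-i-4)..min(2,6-i):
  i=0: j in [2,2] -> 1
  i=1: j in [1,2] -> 2
  i=2: j in [0,2] -> 3
  i=3: j in [0,2] -> 3
  i=4: j in [0,2] -> 3
H(6) = 1+2+3+3+3 = 12


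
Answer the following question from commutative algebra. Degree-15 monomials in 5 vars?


C(d+n-1,n-1)=C(19,4)=3876


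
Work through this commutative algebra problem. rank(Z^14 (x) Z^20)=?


rank(M(x)N) = rank(M)*rank(N)
14*20 = 280


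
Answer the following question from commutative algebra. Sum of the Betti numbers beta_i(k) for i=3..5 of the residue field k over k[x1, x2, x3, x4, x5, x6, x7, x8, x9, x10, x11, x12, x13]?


Koszul resolution: beta_i(k)=C(n,i), n=13
C(13,3)=286, C(13,4)=715, C(13,5)=1287
Sum=2288


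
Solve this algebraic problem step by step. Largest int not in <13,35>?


gcd(13,35)=1 => F=ab-a-b=13*35-13-35=455-48=407


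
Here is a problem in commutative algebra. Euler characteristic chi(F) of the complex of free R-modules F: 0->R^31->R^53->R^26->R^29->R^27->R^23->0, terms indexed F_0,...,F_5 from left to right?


chi = sum (-1)^i * rank:
(-1)^0*31=31
(-1)^1*53=-53
(-1)^2*26=26
(-1)^3*29=-29
(-1)^4*27=27
(-1)^5*23=-23
chi=-21


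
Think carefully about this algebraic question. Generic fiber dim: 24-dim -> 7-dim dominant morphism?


dim(fiber)=dim(X)-dim(Y)=24-7=17


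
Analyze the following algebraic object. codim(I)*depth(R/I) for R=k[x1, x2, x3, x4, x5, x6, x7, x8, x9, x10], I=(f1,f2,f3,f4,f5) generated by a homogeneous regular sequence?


codim=5, depth=dim(R/I)=10-5=5
Product=5*5=25


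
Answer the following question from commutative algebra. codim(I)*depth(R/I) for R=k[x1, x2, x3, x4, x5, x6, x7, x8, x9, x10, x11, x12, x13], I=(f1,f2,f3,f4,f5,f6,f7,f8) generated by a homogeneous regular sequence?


codim=8, depth=dim(R/I)=13-8=5
Product=8*5=40


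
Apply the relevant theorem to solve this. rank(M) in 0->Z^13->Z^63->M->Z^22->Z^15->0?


Alt sum=0:
(-1)^0*13 + (-1)^1*63 + (-1)^2*? + (-1)^3*22 + (-1)^4*15=0
rank(M)=57


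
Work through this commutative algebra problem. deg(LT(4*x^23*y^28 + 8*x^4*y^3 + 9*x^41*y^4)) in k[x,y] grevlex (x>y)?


LT: 4*x^23*y^28
deg_x=23, deg_y=28
Total=23+28=51


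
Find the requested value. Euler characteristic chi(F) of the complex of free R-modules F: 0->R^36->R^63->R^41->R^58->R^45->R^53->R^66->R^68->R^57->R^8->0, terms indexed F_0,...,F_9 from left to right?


chi = sum (-1)^i * rank:
(-1)^0*36=36
(-1)^1*63=-63
(-1)^2*41=41
(-1)^3*58=-58
(-1)^4*45=45
(-1)^5*53=-53
(-1)^6*66=66
(-1)^7*68=-68
(-1)^8*57=57
(-1)^9*8=-8
chi=-5


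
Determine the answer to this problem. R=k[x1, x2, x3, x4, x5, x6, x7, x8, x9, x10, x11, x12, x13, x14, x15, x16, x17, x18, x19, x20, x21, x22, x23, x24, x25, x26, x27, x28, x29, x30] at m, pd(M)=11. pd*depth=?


pd+depth=30
depth=30-11=19
pd*depth=11*19=209


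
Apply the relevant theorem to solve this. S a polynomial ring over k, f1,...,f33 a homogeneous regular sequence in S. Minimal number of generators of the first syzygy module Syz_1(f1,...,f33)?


Regular sequence => Koszul complex is the minimal free resolution.
Syz_1 minimally generated by Koszul relations f_i*e_j - f_j*e_i (i<j): mu(Syz_1) = beta_2 = C(m,2) = m(m-1)/2
m=33
33*32/2 = 528
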